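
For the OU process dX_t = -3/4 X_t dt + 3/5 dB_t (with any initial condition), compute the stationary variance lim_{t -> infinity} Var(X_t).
lim Var(X_t) = 6/25

The OU SDE dX = -theta X dt + sigma dB admits the integrating factor exp(theta t): d(exp(theta t) X_t) = sigma exp(theta t) dB_t. Integrating from 0 to t gives X_t = x_0 * exp(-theta t) + sigma * int_0^t exp(-theta (t-s)) dB_s for any initial x_0. The Itô integral has variance (by the Itô isometry) sigma^2 * int_0^t exp(-2 theta (t - s)) ds = sigma^2 * (1 - exp(-2 theta t)) / (2 theta), independent of x_0.
With theta = 3/4, sigma = 3/5:
  Var(X_t) = (3/5)^2 * (1 - exp(-2*3/4 t)) / (2 * 3/4) = 6/25 - 6*exp(-3*t/2)/25.
As t -> infinity, exp(-2*3/4 t) -> 0, so the stationary variance is sigma^2 / (2 theta) = 6/25.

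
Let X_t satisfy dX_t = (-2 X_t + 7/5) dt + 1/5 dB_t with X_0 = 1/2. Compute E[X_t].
E[X_t] = 7/10 - exp(-2*t)/5

Taking expectations and using E[dB_t] = 0, the mean m(t) = E[X_t] satisfies the ODE m'(t) = a m(t) + b with m(0) = x_0. With a = -2, b = 7/5, x_0 = 1/2, the solution is
  m(t) = x_0 * exp(a t) + (b/a) * (exp(a t) - 1)
       = (1/2) * exp((-2) t) + ((7/5)/(-2)) * (exp((-2) t) - 1)
       = 7/10 - exp(-2*t)/5.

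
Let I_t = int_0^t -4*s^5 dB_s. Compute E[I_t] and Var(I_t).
E[I_t] = 0; Var(I_t) = 16*t^11/11

The Itô integral of a deterministic integrand f(s) has mean 0 because each increment f(s) * (B_{s+ds} - B_s) has mean 0. By the Itô isometry:
  Var( int_0^t f(s) dB_s ) = E[ (int_0^t f(s) dB_s)^2 ] = int_0^t f(s)^2 ds.
Here f(s) = -4*s^5, so f(s)^2 = 16*s^10. Integrate:
  int_0^t (16*s^10) ds = 16*t^11/11.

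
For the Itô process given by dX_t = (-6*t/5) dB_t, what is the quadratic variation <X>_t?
<X>_t = 12*t^3/25

For an Itô process dX_t = a(t) dt + b(t) dB_t, the quadratic variation is <X>_t = int_0^t b(s)^2 ds (the drift term does not contribute). Here b(s) = -6*s/5, so
  b(s)^2 = 36*s^2/25.
Integrating from 0 to t:
  <X>_t = int_0^t (36*s^2/25) ds = 12*t^3/25.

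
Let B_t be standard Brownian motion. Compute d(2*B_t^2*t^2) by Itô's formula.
d(2*B_t^2*t^2) = (2*t*(2*B_t^2 + t)) dt + (4*B_t*t^2) dB_t

Itô's formula for f(t, x): d f(t, B_t) = (f_t + (1/2) f_xx) dt + f_x dB_t. Compute partials of f(t, x) = 2*t^2*x^2:
  f_t(t,x)  = 4*t*x^2
  f_x(t,x)  = 4*t^2*x
  f_xx(t,x) = 4*t^2
Assemble drift = f_t + (1/2) f_xx = 2*t*(t + 2*x^2) and diffusion = f_x = 4*t^2*x. Substituting x = B_t:
  d(2*B_t^2*t^2) = (2*t*(2*B_t^2 + t)) dt + (4*B_t*t^2) dB_t.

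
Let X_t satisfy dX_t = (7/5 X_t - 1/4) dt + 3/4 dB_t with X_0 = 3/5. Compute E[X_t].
E[X_t] = 59*exp(7*t/5)/140 + 5/28

Taking expectations and using E[dB_t] = 0, the mean m(t) = E[X_t] satisfies the ODE m'(t) = a m(t) + b with m(0) = x_0. With a = 7/5, b = -1/4, x_0 = 3/5, the solution is
  m(t) = x_0 * exp(a t) + (b/a) * (exp(a t) - 1)
       = (3/5) * exp((7/5) t) + ((-1/4)/(7/5)) * (exp((7/5) t) - 1)
       = 59*exp(7*t/5)/140 + 5/28.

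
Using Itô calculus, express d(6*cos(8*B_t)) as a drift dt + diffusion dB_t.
d(6*cos(8*B_t)) = (-192*cos(8*B_t)) dt + (-48*sin(8*B_t)) dB_t

Itô's formula for f(B_t) gives d f(B_t) = f'(B_t) dB_t + (1/2) f''(B_t) dt. Compute derivatives of f(x) = 6*cos(8*x):
  f'(x)  = -48*sin(8*x)
  f''(x) = -384*cos(8*x)
Substitute x = B_t and multiply the f'' term by 1/2:
  drift     = (1/2) * (-384*cos(8*x)) evaluated at B_t = -192*cos(8*B_t)
  diffusion = (-48*sin(8*x)) evaluated at B_t = -48*sin(8*B_t)
Therefore d(6*cos(8*B_t)) = (-192*cos(8*B_t)) dt + (-48*sin(8*B_t)) dB_t.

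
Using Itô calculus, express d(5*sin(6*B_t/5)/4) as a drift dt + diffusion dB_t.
d(5*sin(6*B_t/5)/4) = (-9*sin(6*B_t/5)/10) dt + (3*cos(6*B_t/5)/2) dB_t

Itô's formula for f(B_t) gives d f(B_t) = f'(B_t) dB_t + (1/2) f''(B_t) dt. Compute derivatives of f(x) = 5*sin(6*x/5)/4:
  f'(x)  = 3*cos(6*x/5)/2
  f''(x) = -9*sin(6*x/5)/5
Substitute x = B_t and multiply the f'' term by 1/2:
  drift     = (1/2) * (-9*sin(6*x/5)/5) evaluated at B_t = -9*sin(6*B_t/5)/10
  diffusion = (3*cos(6*x/5)/2) evaluated at B_t = 3*cos(6*B_t/5)/2
Therefore d(5*sin(6*B_t/5)/4) = (-9*sin(6*B_t/5)/10) dt + (3*cos(6*B_t/5)/2) dB_t.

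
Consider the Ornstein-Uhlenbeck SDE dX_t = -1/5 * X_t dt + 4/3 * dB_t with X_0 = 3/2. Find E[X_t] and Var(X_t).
E[X_t] = 3*exp(-t/5)/2; Var(X_t) = 40/9 - 40*exp(-2*t/5)/9

The OU SDE dX = -theta X dt + sigma dB admits the integrating factor exp(theta t): d(exp(theta t) X_t) = sigma exp(theta t) dB_t. Integrating from 0 to t:
  X_t = x_0 * exp(-theta t) + sigma * int_0^t exp(-theta (t-s)) dB_s.
The Itô integral has mean 0 and (by the Itô isometry) variance sigma^2 * int_0^t exp(-2 theta (t - s)) ds = sigma^2 * (1 - exp(-2 theta t)) / (2 theta).
With theta = 1/5, sigma = 4/3, x_0 = 3/2:
  E[X_t] = 3/2 * exp(-1/5 t) = 3*exp(-t/5)/2
  Var(X_t) = (4/3)^2 * (1 - exp(-2*1/5 t)) / (2 * 1/5) = 40/9 - 40*exp(-2*t/5)/9.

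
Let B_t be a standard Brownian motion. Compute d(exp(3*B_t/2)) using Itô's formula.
d(exp(3*B_t/2)) = (9*exp(3*B_t/2)/8) dt + (3*exp(3*B_t/2)/2) dB_t

Itô's formula for f(B_t) gives d f(B_t) = f'(B_t) dB_t + (1/2) f''(B_t) dt. Compute derivatives of f(x) = exp(3*x/2):
  f'(x)  = 3*exp(3*x/2)/2
  f''(x) = 9*exp(3*x/2)/4
Substitute x = B_t and multiply the f'' term by 1/2:
  drift     = (1/2) * (9*exp(3*x/2)/4) evaluated at B_t = 9*exp(3*B_t/2)/8
  diffusion = (3*exp(3*x/2)/2) evaluated at B_t = 3*exp(3*B_t/2)/2
Therefore d(exp(3*B_t/2)) = (9*exp(3*B_t/2)/8) dt + (3*exp(3*B_t/2)/2) dB_t.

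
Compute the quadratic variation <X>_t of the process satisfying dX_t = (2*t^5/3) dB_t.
<X>_t = 4*t^11/99

For an Itô process dX_t = a(t) dt + b(t) dB_t, the quadratic variation is <X>_t = int_0^t b(s)^2 ds (the drift term does not contribute). Here b(s) = 2*s^5/3, so
  b(s)^2 = 4*s^10/9.
Integrating from 0 to t:
  <X>_t = int_0^t (4*s^10/9) ds = 4*t^11/99.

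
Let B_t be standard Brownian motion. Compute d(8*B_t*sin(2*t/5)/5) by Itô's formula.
d(8*B_t*sin(2*t/5)/5) = (16*B_t*cos(2*t/5)/25) dt + (8*sin(2*t/5)/5) dB_t

Itô's formula for f(t, x): d f(t, B_t) = (f_t + (1/2) f_xx) dt + f_x dB_t. Compute partials of f(t, x) = 8*x*sin(2*t/5)/5:
  f_t(t,x)  = 16*x*cos(2*t/5)/25
  f_x(t,x)  = 8*sin(2*t/5)/5
  f_xx(t,x) = 0
Assemble drift = f_t + (1/2) f_xx = 16*x*cos(2*t/5)/25 and diffusion = f_x = 8*sin(2*t/5)/5. Substituting x = B_t:
  d(8*B_t*sin(2*t/5)/5) = (16*B_t*cos(2*t/5)/25) dt + (8*sin(2*t/5)/5) dB_t.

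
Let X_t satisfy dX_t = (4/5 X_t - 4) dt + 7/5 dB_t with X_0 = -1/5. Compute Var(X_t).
Var(X_t) = 49*exp(8*t/5)/40 - 49/40

The variance V(t) = Var(X_t) satisfies V'(t) = 2 a V(t) + c^2 with V(0) = 0 (drift coefficient is linear in X, diffusion is constant). With a = 4/5, c = 7/5, the solution is
  V(t) = (c^2 / (2 a)) * (exp(2 a t) - 1)
       = ((7/5)^2 / (2*(4/5))) * (exp((8/5) t) - 1)
       = 49*exp(8*t/5)/40 - 49/40.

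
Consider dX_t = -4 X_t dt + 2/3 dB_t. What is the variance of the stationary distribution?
lim Var(X_t) = 1/18

The OU SDE dX = -theta X dt + sigma dB admits the integrating factor exp(theta t): d(exp(theta t) X_t) = sigma exp(theta t) dB_t. Integrating from 0 to t gives X_t = x_0 * exp(-theta t) + sigma * int_0^t exp(-theta (t-s)) dB_s for any initial x_0. The Itô integral has variance (by the Itô isometry) sigma^2 * int_0^t exp(-2 theta (t - s)) ds = sigma^2 * (1 - exp(-2 theta t)) / (2 theta), independent of x_0.
With theta = 4, sigma = 2/3:
  Var(X_t) = (2/3)^2 * (1 - exp(-2*4 t)) / (2 * 4) = 1/18 - exp(-8*t)/18.
As t -> infinity, exp(-2*4 t) -> 0, so the stationary variance is sigma^2 / (2 theta) = 1/18.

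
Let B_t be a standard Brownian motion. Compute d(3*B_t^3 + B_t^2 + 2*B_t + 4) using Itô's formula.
d(3*B_t^3 + B_t^2 + 2*B_t + 4) = (9*B_t + 1) dt + (9*B_t^2 + 2*B_t + 2) dB_t

Itô's formula for f(B_t) gives d f(B_t) = f'(B_t) dB_t + (1/2) f''(B_t) dt. Compute derivatives of f(x) = 3*x^3 + x^2 + 2*x + 4:
  f'(x)  = 9*x^2 + 2*x + 2
  f''(x) = 18*x + 2
Substitute x = B_t and multiply the f'' term by 1/2:
  drift     = (1/2) * (18*x + 2) evaluated at B_t = 9*B_t + 1
  diffusion = (9*x^2 + 2*x + 2) evaluated at B_t = 9*B_t^2 + 2*B_t + 2
Therefore d(3*B_t^3 + B_t^2 + 2*B_t + 4) = (9*B_t + 1) dt + (9*B_t^2 + 2*B_t + 2) dB_t.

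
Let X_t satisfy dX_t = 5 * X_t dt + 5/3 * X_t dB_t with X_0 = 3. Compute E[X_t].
E[X_t] = 3*exp(5*t)

For GBM dX = mu X dt + sigma X dB with X_0 = x_0, apply Itô to Y = log X: dY = (mu - sigma^2/2) dt + sigma dB, so Y_t = log(x_0) + (mu - sigma^2/2) t + sigma B_t and hence X_t = x_0 * exp((mu - sigma^2/2) t + sigma B_t).
With mu = 5, sigma = 5/3, x_0 = 3, this gives:
  X_t = 3 * exp((65/18) * t + (5/3) * B_t).
Since sigma*B_t ~ Normal(0, sigma^2 t), E[exp(sigma*B_t)] = exp(sigma^2 t / 2); so E[X_t] = x_0 * exp((mu - sigma^2/2) t) * exp(sigma^2 t / 2) = x_0 * exp(mu t) = 3*exp(5*t).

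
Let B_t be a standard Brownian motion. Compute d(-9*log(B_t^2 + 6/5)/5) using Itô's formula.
d(-9*log(B_t^2 + 6/5)/5) = (9*(5*B_t^2 - 6)/(5*B_t^2 + 6)^2) dt + (-18*B_t/(5*B_t^2 + 6)) dB_t

Itô's formula for f(B_t) gives d f(B_t) = f'(B_t) dB_t + (1/2) f''(B_t) dt. Compute derivatives of f(x) = -9*log(x^2 + 6/5)/5:
  f'(x)  = -18*x/(5*x^2 + 6)
  f''(x) = 18*(5*x^2 - 6)/(5*x^2 + 6)^2
Substitute x = B_t and multiply the f'' term by 1/2:
  drift     = (1/2) * (18*(5*x^2 - 6)/(5*x^2 + 6)^2) evaluated at B_t = 9*(5*B_t^2 - 6)/(5*B_t^2 + 6)^2
  diffusion = (-18*x/(5*x^2 + 6)) evaluated at B_t = -18*B_t/(5*B_t^2 + 6)
Therefore d(-9*log(B_t^2 + 6/5)/5) = (9*(5*B_t^2 - 6)/(5*B_t^2 + 6)^2) dt + (-18*B_t/(5*B_t^2 + 6)) dB_t.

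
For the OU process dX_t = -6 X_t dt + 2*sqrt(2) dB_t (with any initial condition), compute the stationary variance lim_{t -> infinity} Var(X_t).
lim Var(X_t) = 2/3

The OU SDE dX = -theta X dt + sigma dB admits the integrating factor exp(theta t): d(exp(theta t) X_t) = sigma exp(theta t) dB_t. Integrating from 0 to t gives X_t = x_0 * exp(-theta t) + sigma * int_0^t exp(-theta (t-s)) dB_s for any initial x_0. The Itô integral has variance (by the Itô isometry) sigma^2 * int_0^t exp(-2 theta (t - s)) ds = sigma^2 * (1 - exp(-2 theta t)) / (2 theta), independent of x_0.
With theta = 6, sigma = 2*sqrt(2):
  Var(X_t) = (2*sqrt(2))^2 * (1 - exp(-2*6 t)) / (2 * 6) = 2/3 - 2*exp(-12*t)/3.
As t -> infinity, exp(-2*6 t) -> 0, so the stationary variance is sigma^2 / (2 theta) = 2/3.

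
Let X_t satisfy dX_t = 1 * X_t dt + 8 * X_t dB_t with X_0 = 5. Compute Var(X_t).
Var(X_t) = 25*(exp(64*t) - 1)*exp(2*t)

For GBM dX = mu X dt + sigma X dB with X_0 = x_0, apply Itô to Y = log X: dY = (mu - sigma^2/2) dt + sigma dB, so Y_t = log(x_0) + (mu - sigma^2/2) t + sigma B_t and hence X_t = x_0 * exp((mu - sigma^2/2) t + sigma B_t).
With mu = 1, sigma = 8, x_0 = 5, this gives:
  X_t = 5 * exp((-31) * t + (8) * B_t).
Since sigma*B_t ~ Normal(0, sigma^2 t), E[exp(sigma*B_t)] = exp(sigma^2 t / 2); so E[X_t] = x_0 * exp((mu - sigma^2/2) t) * exp(sigma^2 t / 2) = x_0 * exp(mu t) = 5*exp(t).
Var(X_t) = E[X_t^2] - (E[X_t])^2 = x_0^2 * exp(2 mu t) * (exp(sigma^2 t) - 1) = 25*(exp(64*t) - 1)*exp(2*t).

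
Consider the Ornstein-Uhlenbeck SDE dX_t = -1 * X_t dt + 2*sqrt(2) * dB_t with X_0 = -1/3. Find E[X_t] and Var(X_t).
E[X_t] = -exp(-t)/3; Var(X_t) = 4 - 4*exp(-2*t)

The OU SDE dX = -theta X dt + sigma dB admits the integrating factor exp(theta t): d(exp(theta t) X_t) = sigma exp(theta t) dB_t. Integrating from 0 to t:
  X_t = x_0 * exp(-theta t) + sigma * int_0^t exp(-theta (t-s)) dB_s.
The Itô integral has mean 0 and (by the Itô isometry) variance sigma^2 * int_0^t exp(-2 theta (t - s)) ds = sigma^2 * (1 - exp(-2 theta t)) / (2 theta).
With theta = 1, sigma = 2*sqrt(2), x_0 = -1/3:
  E[X_t] = -1/3 * exp(-1 t) = -exp(-t)/3
  Var(X_t) = (2*sqrt(2))^2 * (1 - exp(-2*1 t)) / (2 * 1) = 4 - 4*exp(-2*t).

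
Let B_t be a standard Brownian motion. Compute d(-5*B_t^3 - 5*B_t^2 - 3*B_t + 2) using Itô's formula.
d(-5*B_t^3 - 5*B_t^2 - 3*B_t + 2) = (-15*B_t - 5) dt + (-15*B_t^2 - 10*B_t - 3) dB_t

Itô's formula for f(B_t) gives d f(B_t) = f'(B_t) dB_t + (1/2) f''(B_t) dt. Compute derivatives of f(x) = -5*x^3 - 5*x^2 - 3*x + 2:
  f'(x)  = -15*x^2 - 10*x - 3
  f''(x) = -30*x - 10
Substitute x = B_t and multiply the f'' term by 1/2:
  drift     = (1/2) * (-30*x - 10) evaluated at B_t = -15*B_t - 5
  diffusion = (-15*x^2 - 10*x - 3) evaluated at B_t = -15*B_t^2 - 10*B_t - 3
Therefore d(-5*B_t^3 - 5*B_t^2 - 3*B_t + 2) = (-15*B_t - 5) dt + (-15*B_t^2 - 10*B_t - 3) dB_t.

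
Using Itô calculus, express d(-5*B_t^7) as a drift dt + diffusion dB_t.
d(-5*B_t^7) = (-105*B_t^5) dt + (-35*B_t^6) dB_t

Itô's formula for f(B_t) gives d f(B_t) = f'(B_t) dB_t + (1/2) f''(B_t) dt. Compute derivatives of f(x) = -5*x^7:
  f'(x)  = -35*x^6
  f''(x) = -210*x^5
Substitute x = B_t and multiply the f'' term by 1/2:
  drift     = (1/2) * (-210*x^5) evaluated at B_t = -105*B_t^5
  diffusion = (-35*x^6) evaluated at B_t = -35*B_t^6
Therefore d(-5*B_t^7) = (-105*B_t^5) dt + (-35*B_t^6) dB_t.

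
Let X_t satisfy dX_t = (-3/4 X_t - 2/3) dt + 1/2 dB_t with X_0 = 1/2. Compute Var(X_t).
Var(X_t) = 1/6 - exp(-3*t/2)/6

The variance V(t) = Var(X_t) satisfies V'(t) = 2 a V(t) + c^2 with V(0) = 0 (drift coefficient is linear in X, diffusion is constant). With a = -3/4, c = 1/2, the solution is
  V(t) = (c^2 / (2 a)) * (exp(2 a t) - 1)
       = ((1/2)^2 / (2*(-3/4))) * (exp((-3/2) t) - 1)
       = 1/6 - exp(-3*t/2)/6.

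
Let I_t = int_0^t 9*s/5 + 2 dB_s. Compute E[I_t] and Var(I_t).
E[I_t] = 0; Var(I_t) = t*(27*t^2 + 90*t + 100)/25

The Itô integral of a deterministic integrand f(s) has mean 0 because each increment f(s) * (B_{s+ds} - B_s) has mean 0. By the Itô isometry:
  Var( int_0^t f(s) dB_s ) = E[ (int_0^t f(s) dB_s)^2 ] = int_0^t f(s)^2 ds.
Here f(s) = 9*s/5 + 2, so f(s)^2 = (9*s + 10)^2/25. Integrate:
  int_0^t ((9*s + 10)^2/25) ds = t*(27*t^2 + 90*t + 100)/25.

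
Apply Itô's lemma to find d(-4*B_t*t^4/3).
d(-4*B_t*t^4/3) = (-16*B_t*t^3/3) dt + (-4*t^4/3) dB_t

Itô's formula for f(t, x): d f(t, B_t) = (f_t + (1/2) f_xx) dt + f_x dB_t. Compute partials of f(t, x) = -4*t^4*x/3:
  f_t(t,x)  = -16*t^3*x/3
  f_x(t,x)  = -4*t^4/3
  f_xx(t,x) = 0
Assemble drift = f_t + (1/2) f_xx = -16*t^3*x/3 and diffusion = f_x = -4*t^4/3. Substituting x = B_t:
  d(-4*B_t*t^4/3) = (-16*B_t*t^3/3) dt + (-4*t^4/3) dB_t.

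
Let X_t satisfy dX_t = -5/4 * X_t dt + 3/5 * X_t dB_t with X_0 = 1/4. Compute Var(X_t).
Var(X_t) = (exp(9*t/25) - 1)*exp(-5*t/2)/16

For GBM dX = mu X dt + sigma X dB with X_0 = x_0, apply Itô to Y = log X: dY = (mu - sigma^2/2) dt + sigma dB, so Y_t = log(x_0) + (mu - sigma^2/2) t + sigma B_t and hence X_t = x_0 * exp((mu - sigma^2/2) t + sigma B_t).
With mu = -5/4, sigma = 3/5, x_0 = 1/4, this gives:
  X_t = 1/4 * exp((-143/100) * t + (3/5) * B_t).
Since sigma*B_t ~ Normal(0, sigma^2 t), E[exp(sigma*B_t)] = exp(sigma^2 t / 2); so E[X_t] = x_0 * exp((mu - sigma^2/2) t) * exp(sigma^2 t / 2) = x_0 * exp(mu t) = exp(-5*t/4)/4.
Var(X_t) = E[X_t^2] - (E[X_t])^2 = x_0^2 * exp(2 mu t) * (exp(sigma^2 t) - 1) = (exp(9*t/25) - 1)*exp(-5*t/2)/16.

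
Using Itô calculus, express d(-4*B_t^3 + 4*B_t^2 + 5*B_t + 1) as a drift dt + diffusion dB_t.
d(-4*B_t^3 + 4*B_t^2 + 5*B_t + 1) = (4 - 12*B_t) dt + (-12*B_t^2 + 8*B_t + 5) dB_t

Itô's formula for f(B_t) gives d f(B_t) = f'(B_t) dB_t + (1/2) f''(B_t) dt. Compute derivatives of f(x) = -4*x^3 + 4*x^2 + 5*x + 1:
  f'(x)  = -12*x^2 + 8*x + 5
  f''(x) = 8 - 24*x
Substitute x = B_t and multiply the f'' term by 1/2:
  drift     = (1/2) * (8 - 24*x) evaluated at B_t = 4 - 12*B_t
  diffusion = (-12*x^2 + 8*x + 5) evaluated at B_t = -12*B_t^2 + 8*B_t + 5
Therefore d(-4*B_t^3 + 4*B_t^2 + 5*B_t + 1) = (4 - 12*B_t) dt + (-12*B_t^2 + 8*B_t + 5) dB_t.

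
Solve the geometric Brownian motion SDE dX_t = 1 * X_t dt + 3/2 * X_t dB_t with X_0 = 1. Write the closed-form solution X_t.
X_t = 1 * exp((-1/8) * t + (3/2) * B_t)

For GBM dX = mu X dt + sigma X dB with X_0 = x_0, apply Itô to Y = log X: dY = (mu - sigma^2/2) dt + sigma dB, so Y_t = log(x_0) + (mu - sigma^2/2) t + sigma B_t and hence X_t = x_0 * exp((mu - sigma^2/2) t + sigma B_t).
With mu = 1, sigma = 3/2, x_0 = 1, this gives:
  X_t = 1 * exp((-1/8) * t + (3/2) * B_t).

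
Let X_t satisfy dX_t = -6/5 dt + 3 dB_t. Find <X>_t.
<X>_t = 9*t

For an Itô process dX_t = a(t) dt + b(t) dB_t, the quadratic variation is <X>_t = int_0^t b(s)^2 ds (the drift term does not contribute). Here b(s) = 3, so
  b(s)^2 = 9.
Integrating from 0 to t:
  <X>_t = int_0^t (9) ds = 9*t.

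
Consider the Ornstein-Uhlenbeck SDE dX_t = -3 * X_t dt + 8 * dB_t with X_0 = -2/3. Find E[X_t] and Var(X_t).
E[X_t] = -2*exp(-3*t)/3; Var(X_t) = 32/3 - 32*exp(-6*t)/3

The OU SDE dX = -theta X dt + sigma dB admits the integrating factor exp(theta t): d(exp(theta t) X_t) = sigma exp(theta t) dB_t. Integrating from 0 to t:
  X_t = x_0 * exp(-theta t) + sigma * int_0^t exp(-theta (t-s)) dB_s.
The Itô integral has mean 0 and (by the Itô isometry) variance sigma^2 * int_0^t exp(-2 theta (t - s)) ds = sigma^2 * (1 - exp(-2 theta t)) / (2 theta).
With theta = 3, sigma = 8, x_0 = -2/3:
  E[X_t] = -2/3 * exp(-3 t) = -2*exp(-3*t)/3
  Var(X_t) = (8)^2 * (1 - exp(-2*3 t)) / (2 * 3) = 32/3 - 32*exp(-6*t)/3.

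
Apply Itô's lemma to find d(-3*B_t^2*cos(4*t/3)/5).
d(-3*B_t^2*cos(4*t/3)/5) = (4*B_t^2*sin(4*t/3)/5 - 3*cos(4*t/3)/5) dt + (-6*B_t*cos(4*t/3)/5) dB_t

Itô's formula for f(t, x): d f(t, B_t) = (f_t + (1/2) f_xx) dt + f_x dB_t. Compute partials of f(t, x) = -3*x^2*cos(4*t/3)/5:
  f_t(t,x)  = 4*x^2*sin(4*t/3)/5
  f_x(t,x)  = -6*x*cos(4*t/3)/5
  f_xx(t,x) = -6*cos(4*t/3)/5
Assemble drift = f_t + (1/2) f_xx = 4*x^2*sin(4*t/3)/5 - 3*cos(4*t/3)/5 and diffusion = f_x = -6*x*cos(4*t/3)/5. Substituting x = B_t:
  d(-3*B_t^2*cos(4*t/3)/5) = (4*B_t^2*sin(4*t/3)/5 - 3*cos(4*t/3)/5) dt + (-6*B_t*cos(4*t/3)/5) dB_t.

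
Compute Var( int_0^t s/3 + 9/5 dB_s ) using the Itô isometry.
Var = t*(25*t^2 + 405*t + 2187)/675

The Itô integral of a deterministic integrand f(s) has mean 0 because each increment f(s) * (B_{s+ds} - B_s) has mean 0. By the Itô isometry:
  Var( int_0^t f(s) dB_s ) = E[ (int_0^t f(s) dB_s)^2 ] = int_0^t f(s)^2 ds.
Here f(s) = s/3 + 9/5, so f(s)^2 = (5*s + 27)^2/225. Integrate:
  int_0^t ((5*s + 27)^2/225) ds = t*(25*t^2 + 405*t + 2187)/675.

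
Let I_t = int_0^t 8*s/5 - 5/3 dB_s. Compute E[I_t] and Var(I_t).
E[I_t] = 0; Var(I_t) = t*(192*t^2 - 600*t + 625)/225

The Itô integral of a deterministic integrand f(s) has mean 0 because each increment f(s) * (B_{s+ds} - B_s) has mean 0. By the Itô isometry:
  Var( int_0^t f(s) dB_s ) = E[ (int_0^t f(s) dB_s)^2 ] = int_0^t f(s)^2 ds.
Here f(s) = 8*s/5 - 5/3, so f(s)^2 = (24*s - 25)^2/225. Integrate:
  int_0^t ((24*s - 25)^2/225) ds = t*(192*t^2 - 600*t + 625)/225.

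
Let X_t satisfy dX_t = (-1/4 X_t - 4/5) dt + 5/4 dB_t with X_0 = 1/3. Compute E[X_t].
E[X_t] = -16/5 + 53*exp(-t/4)/15

Taking expectations and using E[dB_t] = 0, the mean m(t) = E[X_t] satisfies the ODE m'(t) = a m(t) + b with m(0) = x_0. With a = -1/4, b = -4/5, x_0 = 1/3, the solution is
  m(t) = x_0 * exp(a t) + (b/a) * (exp(a t) - 1)
       = (1/3) * exp((-1/4) t) + ((-4/5)/(-1/4)) * (exp((-1/4) t) - 1)
       = -16/5 + 53*exp(-t/4)/15.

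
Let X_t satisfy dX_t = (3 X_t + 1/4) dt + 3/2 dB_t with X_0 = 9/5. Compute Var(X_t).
Var(X_t) = 3*exp(6*t)/8 - 3/8

The variance V(t) = Var(X_t) satisfies V'(t) = 2 a V(t) + c^2 with V(0) = 0 (drift coefficient is linear in X, diffusion is constant). With a = 3, c = 3/2, the solution is
  V(t) = (c^2 / (2 a)) * (exp(2 a t) - 1)
       = ((3/2)^2 / (2*3)) * (exp(6 t) - 1)
       = 3*exp(6*t)/8 - 3/8.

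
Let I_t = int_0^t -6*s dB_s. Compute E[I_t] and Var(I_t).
E[I_t] = 0; Var(I_t) = 12*t^3

The Itô integral of a deterministic integrand f(s) has mean 0 because each increment f(s) * (B_{s+ds} - B_s) has mean 0. By the Itô isometry:
  Var( int_0^t f(s) dB_s ) = E[ (int_0^t f(s) dB_s)^2 ] = int_0^t f(s)^2 ds.
Here f(s) = -6*s, so f(s)^2 = 36*s^2. Integrate:
  int_0^t (36*s^2) ds = 12*t^3.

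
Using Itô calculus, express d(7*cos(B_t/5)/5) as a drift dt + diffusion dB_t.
d(7*cos(B_t/5)/5) = (-7*cos(B_t/5)/250) dt + (-7*sin(B_t/5)/25) dB_t

Itô's formula for f(B_t) gives d f(B_t) = f'(B_t) dB_t + (1/2) f''(B_t) dt. Compute derivatives of f(x) = 7*cos(x/5)/5:
  f'(x)  = -7*sin(x/5)/25
  f''(x) = -7*cos(x/5)/125
Substitute x = B_t and multiply the f'' term by 1/2:
  drift     = (1/2) * (-7*cos(x/5)/125) evaluated at B_t = -7*cos(B_t/5)/250
  diffusion = (-7*sin(x/5)/25) evaluated at B_t = -7*sin(B_t/5)/25
Therefore d(7*cos(B_t/5)/5) = (-7*cos(B_t/5)/250) dt + (-7*sin(B_t/5)/25) dB_t.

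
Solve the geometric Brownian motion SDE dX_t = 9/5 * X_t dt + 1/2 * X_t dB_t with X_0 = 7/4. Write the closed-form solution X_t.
X_t = 7/4 * exp((67/40) * t + (1/2) * B_t)

For GBM dX = mu X dt + sigma X dB with X_0 = x_0, apply Itô to Y = log X: dY = (mu - sigma^2/2) dt + sigma dB, so Y_t = log(x_0) + (mu - sigma^2/2) t + sigma B_t and hence X_t = x_0 * exp((mu - sigma^2/2) t + sigma B_t).
With mu = 9/5, sigma = 1/2, x_0 = 7/4, this gives:
  X_t = 7/4 * exp((67/40) * t + (1/2) * B_t).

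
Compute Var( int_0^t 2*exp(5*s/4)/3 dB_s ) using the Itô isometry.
Var = 8*exp(5*t/2)/45 - 8/45

The Itô integral of a deterministic integrand f(s) has mean 0 because each increment f(s) * (B_{s+ds} - B_s) has mean 0. By the Itô isometry:
  Var( int_0^t f(s) dB_s ) = E[ (int_0^t f(s) dB_s)^2 ] = int_0^t f(s)^2 ds.
Here f(s) = 2*exp(5*s/4)/3, so f(s)^2 = 4*exp(5*s/2)/9. Integrate:
  int_0^t (4*exp(5*s/2)/9) ds = 8*exp(5*t/2)/45 - 8/45.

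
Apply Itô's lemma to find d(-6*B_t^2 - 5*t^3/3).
d(-6*B_t^2 - 5*t^3/3) = (-5*t^2 - 6) dt + (-12*B_t) dB_t

Itô's formula for f(t, x): d f(t, B_t) = (f_t + (1/2) f_xx) dt + f_x dB_t. Compute partials of f(t, x) = -5*t^3/3 - 6*x^2:
  f_t(t,x)  = -5*t^2
  f_x(t,x)  = -12*x
  f_xx(t,x) = -12
Assemble drift = f_t + (1/2) f_xx = -5*t^2 - 6 and diffusion = f_x = -12*x. Substituting x = B_t:
  d(-6*B_t^2 - 5*t^3/3) = (-5*t^2 - 6) dt + (-12*B_t) dB_t.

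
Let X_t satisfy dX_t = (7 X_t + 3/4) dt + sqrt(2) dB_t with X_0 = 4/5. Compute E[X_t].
E[X_t] = 127*exp(7*t)/140 - 3/28

Taking expectations and using E[dB_t] = 0, the mean m(t) = E[X_t] satisfies the ODE m'(t) = a m(t) + b with m(0) = x_0. With a = 7, b = 3/4, x_0 = 4/5, the solution is
  m(t) = x_0 * exp(a t) + (b/a) * (exp(a t) - 1)
       = (4/5) * exp(7 t) + ((3/4)/7) * (exp(7 t) - 1)
       = 127*exp(7*t)/140 - 3/28.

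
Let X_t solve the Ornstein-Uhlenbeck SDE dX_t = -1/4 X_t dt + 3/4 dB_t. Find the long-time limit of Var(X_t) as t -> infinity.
lim Var(X_t) = 9/8

The OU SDE dX = -theta X dt + sigma dB admits the integrating factor exp(theta t): d(exp(theta t) X_t) = sigma exp(theta t) dB_t. Integrating from 0 to t gives X_t = x_0 * exp(-theta t) + sigma * int_0^t exp(-theta (t-s)) dB_s for any initial x_0. The Itô integral has variance (by the Itô isometry) sigma^2 * int_0^t exp(-2 theta (t - s)) ds = sigma^2 * (1 - exp(-2 theta t)) / (2 theta), independent of x_0.
With theta = 1/4, sigma = 3/4:
  Var(X_t) = (3/4)^2 * (1 - exp(-2*1/4 t)) / (2 * 1/4) = 9/8 - 9*exp(-t/2)/8.
As t -> infinity, exp(-2*1/4 t) -> 0, so the stationary variance is sigma^2 / (2 theta) = 9/8.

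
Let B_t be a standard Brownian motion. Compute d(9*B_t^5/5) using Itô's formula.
d(9*B_t^5/5) = (18*B_t^3) dt + (9*B_t^4) dB_t

Itô's formula for f(B_t) gives d f(B_t) = f'(B_t) dB_t + (1/2) f''(B_t) dt. Compute derivatives of f(x) = 9*x^5/5:
  f'(x)  = 9*x^4
  f''(x) = 36*x^3
Substitute x = B_t and multiply the f'' term by 1/2:
  drift     = (1/2) * (36*x^3) evaluated at B_t = 18*B_t^3
  diffusion = (9*x^4) evaluated at B_t = 9*B_t^4
Therefore d(9*B_t^5/5) = (18*B_t^3) dt + (9*B_t^4) dB_t.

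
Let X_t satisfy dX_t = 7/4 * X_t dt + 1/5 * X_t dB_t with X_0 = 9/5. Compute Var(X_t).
Var(X_t) = 81*(exp(t/25) - 1)*exp(7*t/2)/25

For GBM dX = mu X dt + sigma X dB with X_0 = x_0, apply Itô to Y = log X: dY = (mu - sigma^2/2) dt + sigma dB, so Y_t = log(x_0) + (mu - sigma^2/2) t + sigma B_t and hence X_t = x_0 * exp((mu - sigma^2/2) t + sigma B_t).
With mu = 7/4, sigma = 1/5, x_0 = 9/5, this gives:
  X_t = 9/5 * exp((173/100) * t + (1/5) * B_t).
Since sigma*B_t ~ Normal(0, sigma^2 t), E[exp(sigma*B_t)] = exp(sigma^2 t / 2); so E[X_t] = x_0 * exp((mu - sigma^2/2) t) * exp(sigma^2 t / 2) = x_0 * exp(mu t) = 9*exp(7*t/4)/5.
Var(X_t) = E[X_t^2] - (E[X_t])^2 = x_0^2 * exp(2 mu t) * (exp(sigma^2 t) - 1) = 81*(exp(t/25) - 1)*exp(7*t/2)/25.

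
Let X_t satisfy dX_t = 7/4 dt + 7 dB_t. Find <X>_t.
<X>_t = 49*t

For an Itô process dX_t = a(t) dt + b(t) dB_t, the quadratic variation is <X>_t = int_0^t b(s)^2 ds (the drift term does not contribute). Here b(s) = 7, so
  b(s)^2 = 49.
Integrating from 0 to t:
  <X>_t = int_0^t (49) ds = 49*t.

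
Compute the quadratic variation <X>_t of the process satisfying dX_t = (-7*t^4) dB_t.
<X>_t = 49*t^9/9

For an Itô process dX_t = a(t) dt + b(t) dB_t, the quadratic variation is <X>_t = int_0^t b(s)^2 ds (the drift term does not contribute). Here b(s) = -7*s^4, so
  b(s)^2 = 49*s^8.
Integrating from 0 to t:
  <X>_t = int_0^t (49*s^8) ds = 49*t^9/9.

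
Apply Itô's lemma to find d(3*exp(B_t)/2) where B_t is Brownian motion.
d(3*exp(B_t)/2) = (3*exp(B_t)/4) dt + (3*exp(B_t)/2) dB_t

Itô's formula for f(B_t) gives d f(B_t) = f'(B_t) dB_t + (1/2) f''(B_t) dt. Compute derivatives of f(x) = 3*exp(x)/2:
  f'(x)  = 3*exp(x)/2
  f''(x) = 3*exp(x)/2
Substitute x = B_t and multiply the f'' term by 1/2:
  drift     = (1/2) * (3*exp(x)/2) evaluated at B_t = 3*exp(B_t)/4
  diffusion = (3*exp(x)/2) evaluated at B_t = 3*exp(B_t)/2
Therefore d(3*exp(B_t)/2) = (3*exp(B_t)/4) dt + (3*exp(B_t)/2) dB_t.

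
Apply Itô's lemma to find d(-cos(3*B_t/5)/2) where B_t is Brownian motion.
d(-cos(3*B_t/5)/2) = (9*cos(3*B_t/5)/100) dt + (3*sin(3*B_t/5)/10) dB_t

Itô's formula for f(B_t) gives d f(B_t) = f'(B_t) dB_t + (1/2) f''(B_t) dt. Compute derivatives of f(x) = -cos(3*x/5)/2:
  f'(x)  = 3*sin(3*x/5)/10
  f''(x) = 9*cos(3*x/5)/50
Substitute x = B_t and multiply the f'' term by 1/2:
  drift     = (1/2) * (9*cos(3*x/5)/50) evaluated at B_t = 9*cos(3*B_t/5)/100
  diffusion = (3*sin(3*x/5)/10) evaluated at B_t = 3*sin(3*B_t/5)/10
Therefore d(-cos(3*B_t/5)/2) = (9*cos(3*B_t/5)/100) dt + (3*sin(3*B_t/5)/10) dB_t.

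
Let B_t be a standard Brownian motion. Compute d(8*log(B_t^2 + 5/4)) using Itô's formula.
d(8*log(B_t^2 + 5/4)) = (32*(5 - 4*B_t^2)/(4*B_t^2 + 5)^2) dt + (64*B_t/(4*B_t^2 + 5)) dB_t

Itô's formula for f(B_t) gives d f(B_t) = f'(B_t) dB_t + (1/2) f''(B_t) dt. Compute derivatives of f(x) = 8*log(x^2 + 5/4):
  f'(x)  = 64*x/(4*x^2 + 5)
  f''(x) = 64*(5 - 4*x^2)/(4*x^2 + 5)^2
Substitute x = B_t and multiply the f'' term by 1/2:
  drift     = (1/2) * (64*(5 - 4*x^2)/(4*x^2 + 5)^2) evaluated at B_t = 32*(5 - 4*B_t^2)/(4*B_t^2 + 5)^2
  diffusion = (64*x/(4*x^2 + 5)) evaluated at B_t = 64*B_t/(4*B_t^2 + 5)
Therefore d(8*log(B_t^2 + 5/4)) = (32*(5 - 4*B_t^2)/(4*B_t^2 + 5)^2) dt + (64*B_t/(4*B_t^2 + 5)) dB_t.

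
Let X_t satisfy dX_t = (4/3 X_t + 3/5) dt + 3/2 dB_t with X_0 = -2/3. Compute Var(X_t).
Var(X_t) = 27*exp(8*t/3)/32 - 27/32

The variance V(t) = Var(X_t) satisfies V'(t) = 2 a V(t) + c^2 with V(0) = 0 (drift coefficient is linear in X, diffusion is constant). With a = 4/3, c = 3/2, the solution is
  V(t) = (c^2 / (2 a)) * (exp(2 a t) - 1)
       = ((3/2)^2 / (2*(4/3))) * (exp((8/3) t) - 1)
       = 27*exp(8*t/3)/32 - 27/32.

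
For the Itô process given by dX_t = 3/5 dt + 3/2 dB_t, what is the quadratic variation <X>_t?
<X>_t = 9*t/4

For an Itô process dX_t = a(t) dt + b(t) dB_t, the quadratic variation is <X>_t = int_0^t b(s)^2 ds (the drift term does not contribute). Here b(s) = 3/2, so
  b(s)^2 = 9/4.
Integrating from 0 to t:
  <X>_t = int_0^t (9/4) ds = 9*t/4.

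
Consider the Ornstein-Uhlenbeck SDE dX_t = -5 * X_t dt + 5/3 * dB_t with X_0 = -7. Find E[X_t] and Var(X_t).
E[X_t] = -7*exp(-5*t); Var(X_t) = 5/18 - 5*exp(-10*t)/18

The OU SDE dX = -theta X dt + sigma dB admits the integrating factor exp(theta t): d(exp(theta t) X_t) = sigma exp(theta t) dB_t. Integrating from 0 to t:
  X_t = x_0 * exp(-theta t) + sigma * int_0^t exp(-theta (t-s)) dB_s.
The Itô integral has mean 0 and (by the Itô isometry) variance sigma^2 * int_0^t exp(-2 theta (t - s)) ds = sigma^2 * (1 - exp(-2 theta t)) / (2 theta).
With theta = 5, sigma = 5/3, x_0 = -7:
  E[X_t] = -7 * exp(-5 t) = -7*exp(-5*t)
  Var(X_t) = (5/3)^2 * (1 - exp(-2*5 t)) / (2 * 5) = 5/18 - 5*exp(-10*t)/18.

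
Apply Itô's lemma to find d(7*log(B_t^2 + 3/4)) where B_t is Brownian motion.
d(7*log(B_t^2 + 3/4)) = (28*(3 - 4*B_t^2)/(4*B_t^2 + 3)^2) dt + (56*B_t/(4*B_t^2 + 3)) dB_t

Itô's formula for f(B_t) gives d f(B_t) = f'(B_t) dB_t + (1/2) f''(B_t) dt. Compute derivatives of f(x) = 7*log(x^2 + 3/4):
  f'(x)  = 56*x/(4*x^2 + 3)
  f''(x) = 56*(3 - 4*x^2)/(4*x^2 + 3)^2
Substitute x = B_t and multiply the f'' term by 1/2:
  drift     = (1/2) * (56*(3 - 4*x^2)/(4*x^2 + 3)^2) evaluated at B_t = 28*(3 - 4*B_t^2)/(4*B_t^2 + 3)^2
  diffusion = (56*x/(4*x^2 + 3)) evaluated at B_t = 56*B_t/(4*B_t^2 + 3)
Therefore d(7*log(B_t^2 + 3/4)) = (28*(3 - 4*B_t^2)/(4*B_t^2 + 3)^2) dt + (56*B_t/(4*B_t^2 + 3)) dB_t.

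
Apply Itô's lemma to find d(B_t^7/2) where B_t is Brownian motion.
d(B_t^7/2) = (21*B_t^5/2) dt + (7*B_t^6/2) dB_t

Itô's formula for f(B_t) gives d f(B_t) = f'(B_t) dB_t + (1/2) f''(B_t) dt. Compute derivatives of f(x) = x^7/2:
  f'(x)  = 7*x^6/2
  f''(x) = 21*x^5
Substitute x = B_t and multiply the f'' term by 1/2:
  drift     = (1/2) * (21*x^5) evaluated at B_t = 21*B_t^5/2
  diffusion = (7*x^6/2) evaluated at B_t = 7*B_t^6/2
Therefore d(B_t^7/2) = (21*B_t^5/2) dt + (7*B_t^6/2) dB_t.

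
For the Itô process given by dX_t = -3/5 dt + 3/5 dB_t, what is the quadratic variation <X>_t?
<X>_t = 9*t/25

For an Itô process dX_t = a(t) dt + b(t) dB_t, the quadratic variation is <X>_t = int_0^t b(s)^2 ds (the drift term does not contribute). Here b(s) = 3/5, so
  b(s)^2 = 9/25.
Integrating from 0 to t:
  <X>_t = int_0^t (9/25) ds = 9*t/25.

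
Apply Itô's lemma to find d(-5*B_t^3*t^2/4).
d(-5*B_t^3*t^2/4) = (5*B_t*t*(-2*B_t^2 - 3*t)/4) dt + (-15*B_t^2*t^2/4) dB_t

Itô's formula for f(t, x): d f(t, B_t) = (f_t + (1/2) f_xx) dt + f_x dB_t. Compute partials of f(t, x) = -5*t^2*x^3/4:
  f_t(t,x)  = -5*t*x^3/2
  f_x(t,x)  = -15*t^2*x^2/4
  f_xx(t,x) = -15*t^2*x/2
Assemble drift = f_t + (1/2) f_xx = 5*t*x*(-3*t - 2*x^2)/4 and diffusion = f_x = -15*t^2*x^2/4. Substituting x = B_t:
  d(-5*B_t^3*t^2/4) = (5*B_t*t*(-2*B_t^2 - 3*t)/4) dt + (-15*B_t^2*t^2/4) dB_t.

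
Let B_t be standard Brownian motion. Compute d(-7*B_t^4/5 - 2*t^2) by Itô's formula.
d(-7*B_t^4/5 - 2*t^2) = (-42*B_t^2/5 - 4*t) dt + (-28*B_t^3/5) dB_t

Itô's formula for f(t, x): d f(t, B_t) = (f_t + (1/2) f_xx) dt + f_x dB_t. Compute partials of f(t, x) = -2*t^2 - 7*x^4/5:
  f_t(t,x)  = -4*t
  f_x(t,x)  = -28*x^3/5
  f_xx(t,x) = -84*x^2/5
Assemble drift = f_t + (1/2) f_xx = -4*t - 42*x^2/5 and diffusion = f_x = -28*x^3/5. Substituting x = B_t:
  d(-7*B_t^4/5 - 2*t^2) = (-42*B_t^2/5 - 4*t) dt + (-28*B_t^3/5) dB_t.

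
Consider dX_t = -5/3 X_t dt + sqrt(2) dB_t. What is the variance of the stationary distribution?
lim Var(X_t) = 3/5

The OU SDE dX = -theta X dt + sigma dB admits the integrating factor exp(theta t): d(exp(theta t) X_t) = sigma exp(theta t) dB_t. Integrating from 0 to t gives X_t = x_0 * exp(-theta t) + sigma * int_0^t exp(-theta (t-s)) dB_s for any initial x_0. The Itô integral has variance (by the Itô isometry) sigma^2 * int_0^t exp(-2 theta (t - s)) ds = sigma^2 * (1 - exp(-2 theta t)) / (2 theta), independent of x_0.
With theta = 5/3, sigma = sqrt(2):
  Var(X_t) = (sqrt(2))^2 * (1 - exp(-2*5/3 t)) / (2 * 5/3) = 3/5 - 3*exp(-10*t/3)/5.
As t -> infinity, exp(-2*5/3 t) -> 0, so the stationary variance is sigma^2 / (2 theta) = 3/5.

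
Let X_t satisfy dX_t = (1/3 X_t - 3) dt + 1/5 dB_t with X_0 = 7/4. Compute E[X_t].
E[X_t] = 9 - 29*exp(t/3)/4

Taking expectations and using E[dB_t] = 0, the mean m(t) = E[X_t] satisfies the ODE m'(t) = a m(t) + b with m(0) = x_0. With a = 1/3, b = -3, x_0 = 7/4, the solution is
  m(t) = x_0 * exp(a t) + (b/a) * (exp(a t) - 1)
       = (7/4) * exp((1/3) t) + ((-3)/(1/3)) * (exp((1/3) t) - 1)
       = 9 - 29*exp(t/3)/4.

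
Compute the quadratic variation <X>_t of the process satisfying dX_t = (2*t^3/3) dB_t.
<X>_t = 4*t^7/63

For an Itô process dX_t = a(t) dt + b(t) dB_t, the quadratic variation is <X>_t = int_0^t b(s)^2 ds (the drift term does not contribute). Here b(s) = 2*s^3/3, so
  b(s)^2 = 4*s^6/9.
Integrating from 0 to t:
  <X>_t = int_0^t (4*s^6/9) ds = 4*t^7/63.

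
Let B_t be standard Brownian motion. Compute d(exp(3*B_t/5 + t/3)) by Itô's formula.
d(exp(3*B_t/5 + t/3)) = (77*exp(3*B_t/5 + t/3)/150) dt + (3*exp(3*B_t/5 + t/3)/5) dB_t

Itô's formula for f(t, x): d f(t, B_t) = (f_t + (1/2) f_xx) dt + f_x dB_t. Compute partials of f(t, x) = exp(t/3 + 3*x/5):
  f_t(t,x)  = exp(t/3 + 3*x/5)/3
  f_x(t,x)  = 3*exp(t/3 + 3*x/5)/5
  f_xx(t,x) = 9*exp(t/3 + 3*x/5)/25
Assemble drift = f_t + (1/2) f_xx = 77*exp(t/3 + 3*x/5)/150 and diffusion = f_x = 3*exp(t/3 + 3*x/5)/5. Substituting x = B_t:
  d(exp(3*B_t/5 + t/3)) = (77*exp(3*B_t/5 + t/3)/150) dt + (3*exp(3*B_t/5 + t/3)/5) dB_t.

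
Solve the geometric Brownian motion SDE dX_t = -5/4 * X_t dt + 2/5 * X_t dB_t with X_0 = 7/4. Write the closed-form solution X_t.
X_t = 7/4 * exp((-133/100) * t + (2/5) * B_t)

For GBM dX = mu X dt + sigma X dB with X_0 = x_0, apply Itô to Y = log X: dY = (mu - sigma^2/2) dt + sigma dB, so Y_t = log(x_0) + (mu - sigma^2/2) t + sigma B_t and hence X_t = x_0 * exp((mu - sigma^2/2) t + sigma B_t).
With mu = -5/4, sigma = 2/5, x_0 = 7/4, this gives:
  X_t = 7/4 * exp((-133/100) * t + (2/5) * B_t).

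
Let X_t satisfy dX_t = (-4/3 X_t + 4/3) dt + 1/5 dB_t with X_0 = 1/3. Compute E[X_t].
E[X_t] = 1 - 2*exp(-4*t/3)/3

Taking expectations and using E[dB_t] = 0, the mean m(t) = E[X_t] satisfies the ODE m'(t) = a m(t) + b with m(0) = x_0. With a = -4/3, b = 4/3, x_0 = 1/3, the solution is
  m(t) = x_0 * exp(a t) + (b/a) * (exp(a t) - 1)
       = (1/3) * exp((-4/3) t) + ((4/3)/(-4/3)) * (exp((-4/3) t) - 1)
       = 1 - 2*exp(-4*t/3)/3.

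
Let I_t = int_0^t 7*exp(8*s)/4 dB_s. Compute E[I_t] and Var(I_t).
E[I_t] = 0; Var(I_t) = 49*exp(16*t)/256 - 49/256

The Itô integral of a deterministic integrand f(s) has mean 0 because each increment f(s) * (B_{s+ds} - B_s) has mean 0. By the Itô isometry:
  Var( int_0^t f(s) dB_s ) = E[ (int_0^t f(s) dB_s)^2 ] = int_0^t f(s)^2 ds.
Here f(s) = 7*exp(8*s)/4, so f(s)^2 = 49*exp(16*s)/16. Integrate:
  int_0^t (49*exp(16*s)/16) ds = 49*exp(16*t)/256 - 49/256.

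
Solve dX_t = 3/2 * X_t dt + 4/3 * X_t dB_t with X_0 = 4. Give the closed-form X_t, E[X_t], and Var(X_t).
X_t = 4 * exp((11/18) t + (4/3) B_t); E[X_t] = 4*exp(3*t/2); Var(X_t) = 16*(exp(16*t/9) - 1)*exp(3*t)

For GBM dX = mu X dt + sigma X dB with X_0 = x_0, apply Itô to Y = log X: dY = (mu - sigma^2/2) dt + sigma dB, so Y_t = log(x_0) + (mu - sigma^2/2) t + sigma B_t and hence X_t = x_0 * exp((mu - sigma^2/2) t + sigma B_t).
With mu = 3/2, sigma = 4/3, x_0 = 4, this gives:
  X_t = 4 * exp((11/18) * t + (4/3) * B_t).
Since sigma*B_t ~ Normal(0, sigma^2 t), E[exp(sigma*B_t)] = exp(sigma^2 t / 2); so E[X_t] = x_0 * exp((mu - sigma^2/2) t) * exp(sigma^2 t / 2) = x_0 * exp(mu t) = 4*exp(3*t/2).
Var(X_t) = E[X_t^2] - (E[X_t])^2 = x_0^2 * exp(2 mu t) * (exp(sigma^2 t) - 1) = 16*(exp(16*t/9) - 1)*exp(3*t).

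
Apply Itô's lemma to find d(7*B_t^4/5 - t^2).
d(7*B_t^4/5 - t^2) = (42*B_t^2/5 - 2*t) dt + (28*B_t^3/5) dB_t

Itô's formula for f(t, x): d f(t, B_t) = (f_t + (1/2) f_xx) dt + f_x dB_t. Compute partials of f(t, x) = -t^2 + 7*x^4/5:
  f_t(t,x)  = -2*t
  f_x(t,x)  = 28*x^3/5
  f_xx(t,x) = 84*x^2/5
Assemble drift = f_t + (1/2) f_xx = -2*t + 42*x^2/5 and diffusion = f_x = 28*x^3/5. Substituting x = B_t:
  d(7*B_t^4/5 - t^2) = (42*B_t^2/5 - 2*t) dt + (28*B_t^3/5) dB_t.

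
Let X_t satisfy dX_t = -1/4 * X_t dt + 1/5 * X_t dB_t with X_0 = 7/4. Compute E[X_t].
E[X_t] = 7*exp(-t/4)/4

For GBM dX = mu X dt + sigma X dB with X_0 = x_0, apply Itô to Y = log X: dY = (mu - sigma^2/2) dt + sigma dB, so Y_t = log(x_0) + (mu - sigma^2/2) t + sigma B_t and hence X_t = x_0 * exp((mu - sigma^2/2) t + sigma B_t).
With mu = -1/4, sigma = 1/5, x_0 = 7/4, this gives:
  X_t = 7/4 * exp((-27/100) * t + (1/5) * B_t).
Since sigma*B_t ~ Normal(0, sigma^2 t), E[exp(sigma*B_t)] = exp(sigma^2 t / 2); so E[X_t] = x_0 * exp((mu - sigma^2/2) t) * exp(sigma^2 t / 2) = x_0 * exp(mu t) = 7*exp(-t/4)/4.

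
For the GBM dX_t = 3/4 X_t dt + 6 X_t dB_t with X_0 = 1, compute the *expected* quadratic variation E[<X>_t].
E[<X>_t] = 24*exp(75*t/2)/25 - 24/25

<X>_t = int_0^t (6 * X_s)^2 ds. Taking expectation inside the integral: E[<X>_t] = 6^2 * int_0^t E[X_s^2] ds. For GBM, E[X_s^2] = x_0^2 * exp((2 mu + sigma^2) s). Integrating:
  E[<X>_t] = 6^2 * 1^2 * (exp((2*(3/4) + 6^2) t) - 1) / (2*(3/4) + 6^2)
           = 6^2 * 1^2 * (exp((75/2) t) - 1) / (75/2) = 24*exp(75*t/2)/25 - 24/25.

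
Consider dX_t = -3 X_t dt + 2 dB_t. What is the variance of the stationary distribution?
lim Var(X_t) = 2/3

The OU SDE dX = -theta X dt + sigma dB admits the integrating factor exp(theta t): d(exp(theta t) X_t) = sigma exp(theta t) dB_t. Integrating from 0 to t gives X_t = x_0 * exp(-theta t) + sigma * int_0^t exp(-theta (t-s)) dB_s for any initial x_0. The Itô integral has variance (by the Itô isometry) sigma^2 * int_0^t exp(-2 theta (t - s)) ds = sigma^2 * (1 - exp(-2 theta t)) / (2 theta), independent of x_0.
With theta = 3, sigma = 2:
  Var(X_t) = (2)^2 * (1 - exp(-2*3 t)) / (2 * 3) = 2/3 - 2*exp(-6*t)/3.
As t -> infinity, exp(-2*3 t) -> 0, so the stationary variance is sigma^2 / (2 theta) = 2/3.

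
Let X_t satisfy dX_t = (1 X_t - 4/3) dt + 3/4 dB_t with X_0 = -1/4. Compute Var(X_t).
Var(X_t) = 9*exp(2*t)/32 - 9/32

The variance V(t) = Var(X_t) satisfies V'(t) = 2 a V(t) + c^2 with V(0) = 0 (drift coefficient is linear in X, diffusion is constant). With a = 1, c = 3/4, the solution is
  V(t) = (c^2 / (2 a)) * (exp(2 a t) - 1)
       = ((3/4)^2 / (2*1)) * (exp(2 t) - 1)
       = 9*exp(2*t)/32 - 9/32.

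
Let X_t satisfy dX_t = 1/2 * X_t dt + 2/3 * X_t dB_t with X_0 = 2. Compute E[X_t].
E[X_t] = 2*exp(t/2)

For GBM dX = mu X dt + sigma X dB with X_0 = x_0, apply Itô to Y = log X: dY = (mu - sigma^2/2) dt + sigma dB, so Y_t = log(x_0) + (mu - sigma^2/2) t + sigma B_t and hence X_t = x_0 * exp((mu - sigma^2/2) t + sigma B_t).
With mu = 1/2, sigma = 2/3, x_0 = 2, this gives:
  X_t = 2 * exp((5/18) * t + (2/3) * B_t).
Since sigma*B_t ~ Normal(0, sigma^2 t), E[exp(sigma*B_t)] = exp(sigma^2 t / 2); so E[X_t] = x_0 * exp((mu - sigma^2/2) t) * exp(sigma^2 t / 2) = x_0 * exp(mu t) = 2*exp(t/2).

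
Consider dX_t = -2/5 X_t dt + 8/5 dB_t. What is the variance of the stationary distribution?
lim Var(X_t) = 16/5

The OU SDE dX = -theta X dt + sigma dB admits the integrating factor exp(theta t): d(exp(theta t) X_t) = sigma exp(theta t) dB_t. Integrating from 0 to t gives X_t = x_0 * exp(-theta t) + sigma * int_0^t exp(-theta (t-s)) dB_s for any initial x_0. The Itô integral has variance (by the Itô isometry) sigma^2 * int_0^t exp(-2 theta (t - s)) ds = sigma^2 * (1 - exp(-2 theta t)) / (2 theta), independent of x_0.
With theta = 2/5, sigma = 8/5:
  Var(X_t) = (8/5)^2 * (1 - exp(-2*2/5 t)) / (2 * 2/5) = 16/5 - 16*exp(-4*t/5)/5.
As t -> infinity, exp(-2*2/5 t) -> 0, so the stationary variance is sigma^2 / (2 theta) = 16/5.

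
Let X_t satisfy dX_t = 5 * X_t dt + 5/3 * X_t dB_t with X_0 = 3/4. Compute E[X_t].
E[X_t] = 3*exp(5*t)/4

For GBM dX = mu X dt + sigma X dB with X_0 = x_0, apply Itô to Y = log X: dY = (mu - sigma^2/2) dt + sigma dB, so Y_t = log(x_0) + (mu - sigma^2/2) t + sigma B_t and hence X_t = x_0 * exp((mu - sigma^2/2) t + sigma B_t).
With mu = 5, sigma = 5/3, x_0 = 3/4, this gives:
  X_t = 3/4 * exp((65/18) * t + (5/3) * B_t).
Since sigma*B_t ~ Normal(0, sigma^2 t), E[exp(sigma*B_t)] = exp(sigma^2 t / 2); so E[X_t] = x_0 * exp((mu - sigma^2/2) t) * exp(sigma^2 t / 2) = x_0 * exp(mu t) = 3*exp(5*t)/4.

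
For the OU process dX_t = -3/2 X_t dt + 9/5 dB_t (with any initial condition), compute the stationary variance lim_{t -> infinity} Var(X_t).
lim Var(X_t) = 27/25

The OU SDE dX = -theta X dt + sigma dB admits the integrating factor exp(theta t): d(exp(theta t) X_t) = sigma exp(theta t) dB_t. Integrating from 0 to t gives X_t = x_0 * exp(-theta t) + sigma * int_0^t exp(-theta (t-s)) dB_s for any initial x_0. The Itô integral has variance (by the Itô isometry) sigma^2 * int_0^t exp(-2 theta (t - s)) ds = sigma^2 * (1 - exp(-2 theta t)) / (2 theta), independent of x_0.
With theta = 3/2, sigma = 9/5:
  Var(X_t) = (9/5)^2 * (1 - exp(-2*3/2 t)) / (2 * 3/2) = 27/25 - 27*exp(-3*t)/25.
As t -> infinity, exp(-2*3/2 t) -> 0, so the stationary variance is sigma^2 / (2 theta) = 27/25.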